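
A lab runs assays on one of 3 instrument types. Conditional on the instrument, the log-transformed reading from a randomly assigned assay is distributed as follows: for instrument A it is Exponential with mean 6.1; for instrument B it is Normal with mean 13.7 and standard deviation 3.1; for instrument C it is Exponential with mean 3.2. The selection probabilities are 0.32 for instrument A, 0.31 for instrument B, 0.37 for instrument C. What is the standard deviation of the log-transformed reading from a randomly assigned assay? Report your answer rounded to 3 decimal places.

Per component, A: μ=6.1, E[X²]=74.42; B: μ=13.7, E[X²]=197.3; C: μ=3.2, E[X²]=20.48.
E[X] = 0.32·6.1 + 0.31·13.7 + 0.37·3.2 = 7.383.
E[X²] = 0.32·74.42 + 0.31·197.3 + 0.37·20.48 = 92.555.
Var(X) = E[X²] − (E[X])² = 92.555 − 54.5087 = 38.0463.
SD(X) = √38.0463 = 6.16817.

6.168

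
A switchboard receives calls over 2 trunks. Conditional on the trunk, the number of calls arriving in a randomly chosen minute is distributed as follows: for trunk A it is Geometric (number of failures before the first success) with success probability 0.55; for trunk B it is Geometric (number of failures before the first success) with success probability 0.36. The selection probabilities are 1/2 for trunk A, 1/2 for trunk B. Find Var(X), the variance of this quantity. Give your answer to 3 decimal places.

Per component, A: μ=0.818182, E[X²]=2.15702; B: μ=1.77778, E[X²]=8.09877.
E[X] = 0.5·0.818182 + 0.5·1.77778 = 1.29798.
E[X²] = 0.5·2.15702 + 0.5·8.09877 = 5.1279.
Var(X) = E[X²] − (E[X])² = 5.1279 − 1.68475 = 3.44314.

3.443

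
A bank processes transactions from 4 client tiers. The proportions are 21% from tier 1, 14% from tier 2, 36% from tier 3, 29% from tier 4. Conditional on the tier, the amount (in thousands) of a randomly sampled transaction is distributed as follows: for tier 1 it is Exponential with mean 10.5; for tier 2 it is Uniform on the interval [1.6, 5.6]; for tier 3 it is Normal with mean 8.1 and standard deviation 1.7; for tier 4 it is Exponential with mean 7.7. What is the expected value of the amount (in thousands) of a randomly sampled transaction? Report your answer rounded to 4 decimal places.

Component means — 1: 10.5; 2: 3.6; 3: 8.1; 4: 7.7.
E[X] = 0.21·10.5 + 0.14·3.6 + 0.36·8.1 + 0.29·7.7 = 7.858.

7.8580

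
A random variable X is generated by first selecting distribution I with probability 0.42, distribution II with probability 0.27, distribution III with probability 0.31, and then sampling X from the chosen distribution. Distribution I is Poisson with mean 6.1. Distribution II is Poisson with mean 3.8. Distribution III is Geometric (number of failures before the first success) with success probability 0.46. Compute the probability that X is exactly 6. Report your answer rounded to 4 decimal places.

0.0962

Conditional on each component, P(X = 6): I: 0.160491; II: 0.0935513; III: 0.0114057.
By total probability, P(X = 6) = 0.42·0.160491 + 0.27·0.0935513 + 0.31·0.0114057 = 0.0962008.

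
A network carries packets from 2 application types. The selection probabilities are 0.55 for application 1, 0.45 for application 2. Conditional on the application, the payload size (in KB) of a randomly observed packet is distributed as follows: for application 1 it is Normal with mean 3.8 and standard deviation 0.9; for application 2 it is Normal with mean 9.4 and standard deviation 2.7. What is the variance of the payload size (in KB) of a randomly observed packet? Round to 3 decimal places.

11.488

Per component, 1: μ=3.8, E[X²]=15.25; 2: μ=9.4, E[X²]=95.65.
E[X] = 0.55·3.8 + 0.45·9.4 = 6.32.
E[X²] = 0.55·15.25 + 0.45·95.65 = 51.43.
Var(X) = E[X²] − (E[X])² = 51.43 − 39.9424 = 11.4876.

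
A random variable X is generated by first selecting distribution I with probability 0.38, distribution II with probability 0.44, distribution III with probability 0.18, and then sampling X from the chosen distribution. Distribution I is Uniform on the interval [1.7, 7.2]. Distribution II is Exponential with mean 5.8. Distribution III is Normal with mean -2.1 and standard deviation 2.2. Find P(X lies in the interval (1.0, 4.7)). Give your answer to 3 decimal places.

0.396

Conditional on each component, P(1.0 < X < 4.7): I: 0.545455; II: 0.396926; III: 0.0784064.
By total probability, P(1.0 < X < 4.7) = 0.38·0.545455 + 0.44·0.396926 + 0.18·0.0784064 = 0.396033.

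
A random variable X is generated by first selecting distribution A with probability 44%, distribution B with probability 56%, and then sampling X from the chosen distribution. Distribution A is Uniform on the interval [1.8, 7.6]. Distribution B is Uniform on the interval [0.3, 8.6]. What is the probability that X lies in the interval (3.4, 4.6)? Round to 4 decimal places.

Conditional on each component, P(3.4 < X < 4.6): A: 0.206897; B: 0.144578.
By total probability, P(3.4 < X < 4.6) = 0.44·0.206897 + 0.56·0.144578 = 0.171998.

0.1720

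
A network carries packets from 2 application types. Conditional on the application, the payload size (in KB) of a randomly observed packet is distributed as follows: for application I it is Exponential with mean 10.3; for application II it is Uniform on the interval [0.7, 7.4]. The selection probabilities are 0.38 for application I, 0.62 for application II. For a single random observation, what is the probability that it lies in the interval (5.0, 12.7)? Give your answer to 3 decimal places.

Conditional on each application, P(5.0 < X < 12.7): I: 0.324014; II: 0.358209.
By total probability, P(5.0 < X < 12.7) = 0.38·0.324014 + 0.62·0.358209 = 0.345215.

0.345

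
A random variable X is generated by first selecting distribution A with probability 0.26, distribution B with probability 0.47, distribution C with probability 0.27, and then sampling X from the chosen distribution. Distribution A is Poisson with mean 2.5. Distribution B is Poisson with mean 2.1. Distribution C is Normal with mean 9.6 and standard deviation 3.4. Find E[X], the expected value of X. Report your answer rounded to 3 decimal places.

Component means — A: 2.5; B: 2.1; C: 9.6.
E[X] = 0.26·2.5 + 0.47·2.1 + 0.27·9.6 = 4.229.

4.229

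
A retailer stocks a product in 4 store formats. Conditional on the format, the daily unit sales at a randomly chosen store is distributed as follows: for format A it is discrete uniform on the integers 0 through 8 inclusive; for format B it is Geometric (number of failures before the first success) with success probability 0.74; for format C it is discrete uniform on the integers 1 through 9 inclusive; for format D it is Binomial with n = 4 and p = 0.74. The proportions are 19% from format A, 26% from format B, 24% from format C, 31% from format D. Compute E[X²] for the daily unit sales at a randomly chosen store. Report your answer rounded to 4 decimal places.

For each component E[X²] = Var + (mean)², giving A: 22.6667; B: 0.598247; C: 31.6667; D: 9.5312.
Overall E[X²] = 0.19·22.6667 + 0.26·0.598247 + 0.24·31.6667 + 0.31·9.5312 = 15.0169.

15.0169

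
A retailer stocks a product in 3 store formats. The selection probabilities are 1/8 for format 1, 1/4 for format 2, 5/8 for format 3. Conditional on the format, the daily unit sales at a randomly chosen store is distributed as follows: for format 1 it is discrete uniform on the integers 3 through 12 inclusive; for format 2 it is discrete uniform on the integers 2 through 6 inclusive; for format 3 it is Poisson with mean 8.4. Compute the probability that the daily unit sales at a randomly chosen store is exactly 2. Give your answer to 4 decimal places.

0.0550

Conditional on each format, P(X = 2): 1: 0; 2: 0.2; 3: 0.00793332.
By total probability, P(X = 2) = 0.125·0 + 0.25·0.2 + 0.625·0.00793332 = 0.0549583.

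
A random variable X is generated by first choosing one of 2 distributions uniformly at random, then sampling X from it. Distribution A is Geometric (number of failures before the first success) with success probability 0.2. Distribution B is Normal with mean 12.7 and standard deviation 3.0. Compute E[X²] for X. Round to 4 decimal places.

103.1450

For each component E[X²] = Var + (mean)², giving A: 36; B: 170.29.
Overall E[X²] = 0.5·36 + 0.5·170.29 = 103.145.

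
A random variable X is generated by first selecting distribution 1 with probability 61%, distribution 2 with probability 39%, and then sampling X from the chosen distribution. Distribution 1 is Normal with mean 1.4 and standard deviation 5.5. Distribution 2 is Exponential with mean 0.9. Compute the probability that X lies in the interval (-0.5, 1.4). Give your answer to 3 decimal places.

0.390

Conditional on each component, P(-0.5 < X < 1.4): 1: 0.135124; 2: 0.788928.
By total probability, P(-0.5 < X < 1.4) = 0.61·0.135124 + 0.39·0.788928 = 0.390107.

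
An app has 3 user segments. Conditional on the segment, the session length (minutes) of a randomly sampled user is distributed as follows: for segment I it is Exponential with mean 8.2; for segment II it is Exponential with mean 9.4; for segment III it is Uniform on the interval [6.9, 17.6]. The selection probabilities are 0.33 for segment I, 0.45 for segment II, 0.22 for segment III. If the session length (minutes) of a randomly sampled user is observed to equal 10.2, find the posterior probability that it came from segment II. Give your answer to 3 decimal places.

Likelihoods f(10.2 | ·): I: 0.0351533; II: 0.0359432; III: 0.0934579.
Posterior ∝ prior × likelihood. Numerator for II: 0.45·0.0359432 = 0.0161744.
Normalizing constant: 0.33·0.0351533 + 0.45·0.0359432 + 0.22·0.0934579 = 0.0483358.
P(II | observation) = 0.0161744 / 0.0483358 = 0.334626.

0.335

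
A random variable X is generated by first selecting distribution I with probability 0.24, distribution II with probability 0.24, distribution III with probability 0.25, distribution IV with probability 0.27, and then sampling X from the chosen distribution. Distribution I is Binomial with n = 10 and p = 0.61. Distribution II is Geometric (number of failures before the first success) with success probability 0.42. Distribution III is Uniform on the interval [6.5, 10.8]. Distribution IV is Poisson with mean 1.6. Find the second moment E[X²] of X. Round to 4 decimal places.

For each component E[X²] = Var + (mean)², giving I: 39.589; II: 5.19501; III: 76.3633; IV: 4.16.
Overall E[X²] = 0.24·39.589 + 0.24·5.19501 + 0.25·76.3633 + 0.27·4.16 = 30.9622.

30.9622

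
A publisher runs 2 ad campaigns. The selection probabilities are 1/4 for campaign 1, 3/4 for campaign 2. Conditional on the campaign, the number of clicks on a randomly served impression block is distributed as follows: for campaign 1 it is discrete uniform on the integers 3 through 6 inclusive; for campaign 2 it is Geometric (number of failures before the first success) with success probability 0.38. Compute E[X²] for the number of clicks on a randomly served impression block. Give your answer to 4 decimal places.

10.5918

For each component E[X²] = Var + (mean)², giving 1: 21.5; 2: 6.95568.
Overall E[X²] = 0.25·21.5 + 0.75·6.95568 = 10.5918.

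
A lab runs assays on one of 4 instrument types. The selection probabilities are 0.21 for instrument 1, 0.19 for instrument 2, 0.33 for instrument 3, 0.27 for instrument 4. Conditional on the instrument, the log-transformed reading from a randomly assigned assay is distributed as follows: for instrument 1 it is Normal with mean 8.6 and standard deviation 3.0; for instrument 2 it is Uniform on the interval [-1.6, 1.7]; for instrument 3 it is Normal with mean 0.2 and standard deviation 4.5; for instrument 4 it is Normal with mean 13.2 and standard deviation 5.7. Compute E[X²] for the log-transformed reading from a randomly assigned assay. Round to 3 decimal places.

For each component E[X²] = Var + (mean)², giving 1: 82.96; 2: 0.91; 3: 20.29; 4: 206.73.
Overall E[X²] = 0.21·82.96 + 0.19·0.91 + 0.33·20.29 + 0.27·206.73 = 80.1073.

80.107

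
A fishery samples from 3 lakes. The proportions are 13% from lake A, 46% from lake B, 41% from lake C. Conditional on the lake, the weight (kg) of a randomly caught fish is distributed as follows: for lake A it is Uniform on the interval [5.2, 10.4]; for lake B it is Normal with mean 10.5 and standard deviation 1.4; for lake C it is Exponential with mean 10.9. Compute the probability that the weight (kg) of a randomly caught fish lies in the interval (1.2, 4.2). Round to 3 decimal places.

0.088

Conditional on each lake, P(1.2 < X < 4.2): A: 0; B: 3.39766e-06; C: 0.21552.
By total probability, P(1.2 < X < 4.2) = 0.13·0 + 0.46·3.39766e-06 + 0.41·0.21552 = 0.0883647.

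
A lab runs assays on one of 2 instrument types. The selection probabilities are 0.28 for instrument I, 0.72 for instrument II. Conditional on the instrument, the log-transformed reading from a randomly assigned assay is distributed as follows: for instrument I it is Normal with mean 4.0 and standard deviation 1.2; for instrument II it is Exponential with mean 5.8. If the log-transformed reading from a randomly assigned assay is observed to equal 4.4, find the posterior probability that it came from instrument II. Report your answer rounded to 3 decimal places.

0.398

Likelihoods f(4.4 | ·): I: 0.314486; II: 0.0807434.
Posterior ∝ prior × likelihood. Numerator for II: 0.72·0.0807434 = 0.0581353.
Normalizing constant: 0.28·0.314486 + 0.72·0.0807434 = 0.146191.
P(II | observation) = 0.0581353 / 0.146191 = 0.397666.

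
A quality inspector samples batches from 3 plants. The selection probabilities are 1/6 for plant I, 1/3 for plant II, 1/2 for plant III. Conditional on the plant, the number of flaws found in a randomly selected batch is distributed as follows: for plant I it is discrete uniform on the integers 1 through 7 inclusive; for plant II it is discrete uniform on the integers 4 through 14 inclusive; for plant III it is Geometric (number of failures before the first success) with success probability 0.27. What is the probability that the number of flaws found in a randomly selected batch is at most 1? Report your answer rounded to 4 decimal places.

0.2574

Conditional on each plant, P(X ≤ 1): I: 0.142857; II: 0; III: 0.4671.
By total probability, P(X ≤ 1) = 0.166667·0.142857 + 0.333333·0 + 0.5·0.4671 = 0.25736.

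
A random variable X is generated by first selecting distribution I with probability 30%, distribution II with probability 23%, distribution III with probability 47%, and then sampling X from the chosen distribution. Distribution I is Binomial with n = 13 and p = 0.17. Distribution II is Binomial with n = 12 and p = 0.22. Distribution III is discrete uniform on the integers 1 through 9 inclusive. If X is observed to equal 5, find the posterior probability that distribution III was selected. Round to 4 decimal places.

0.6442

Likelihoods P(X=5 | ·): I: 0.0411574; II: 0.071697; III: 0.111111.
Posterior ∝ prior × likelihood. Numerator for III: 0.47·0.111111 = 0.0522222.
Normalizing constant: 0.3·0.0411574 + 0.23·0.071697 + 0.47·0.111111 = 0.0810597.
P(III | observation) = 0.0522222 / 0.0810597 = 0.644244.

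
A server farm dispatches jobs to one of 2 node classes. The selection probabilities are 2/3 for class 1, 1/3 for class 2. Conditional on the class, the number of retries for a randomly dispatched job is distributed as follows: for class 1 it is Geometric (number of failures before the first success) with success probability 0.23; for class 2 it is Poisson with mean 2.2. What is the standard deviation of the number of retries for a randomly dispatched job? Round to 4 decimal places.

3.2757

Per component, 1: μ=3.34783, E[X²]=25.7637; 2: μ=2.2, E[X²]=7.04.
E[X] = 0.666667·3.34783 + 0.333333·2.2 = 2.96522.
E[X²] = 0.666667·25.7637 + 0.333333·7.04 = 19.5225.
Var(X) = E[X²] − (E[X])² = 19.5225 − 8.79251 = 10.73.
SD(X) = √10.73 = 3.27566.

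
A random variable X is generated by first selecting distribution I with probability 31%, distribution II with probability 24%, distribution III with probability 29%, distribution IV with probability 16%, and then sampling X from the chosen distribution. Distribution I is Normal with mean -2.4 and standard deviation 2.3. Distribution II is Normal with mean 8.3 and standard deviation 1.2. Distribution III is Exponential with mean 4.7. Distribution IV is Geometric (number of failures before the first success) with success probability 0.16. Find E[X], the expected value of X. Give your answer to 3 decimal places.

3.451

Component means — I: -2.4; II: 8.3; III: 4.7; IV: 5.25.
E[X] = 0.31·-2.4 + 0.24·8.3 + 0.29·4.7 + 0.16·5.25 = 3.451.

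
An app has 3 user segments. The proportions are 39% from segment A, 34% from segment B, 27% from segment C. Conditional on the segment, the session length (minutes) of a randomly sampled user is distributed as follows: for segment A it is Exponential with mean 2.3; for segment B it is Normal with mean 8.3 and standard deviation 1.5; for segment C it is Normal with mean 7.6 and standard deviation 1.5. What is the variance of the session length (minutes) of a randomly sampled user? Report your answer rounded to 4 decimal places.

Per component, A: μ=2.3, E[X²]=10.58; B: μ=8.3, E[X²]=71.14; C: μ=7.6, E[X²]=60.01.
E[X] = 0.39·2.3 + 0.34·8.3 + 0.27·7.6 = 5.771.
E[X²] = 0.39·10.58 + 0.34·71.14 + 0.27·60.01 = 44.5165.
Var(X) = E[X²] − (E[X])² = 44.5165 − 33.3044 = 11.2121.

11.2121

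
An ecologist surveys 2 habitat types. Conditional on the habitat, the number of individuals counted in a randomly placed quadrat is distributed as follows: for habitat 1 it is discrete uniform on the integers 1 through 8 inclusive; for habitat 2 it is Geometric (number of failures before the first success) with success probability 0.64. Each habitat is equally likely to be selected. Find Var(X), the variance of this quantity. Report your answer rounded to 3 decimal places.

Per component, 1: μ=4.5, E[X²]=25.5; 2: μ=0.5625, E[X²]=1.19531.
E[X] = 0.5·4.5 + 0.5·0.5625 = 2.53125.
E[X²] = 0.5·25.5 + 0.5·1.19531 = 13.3477.
Var(X) = E[X²] − (E[X])² = 13.3477 − 6.40723 = 6.94043.

6.940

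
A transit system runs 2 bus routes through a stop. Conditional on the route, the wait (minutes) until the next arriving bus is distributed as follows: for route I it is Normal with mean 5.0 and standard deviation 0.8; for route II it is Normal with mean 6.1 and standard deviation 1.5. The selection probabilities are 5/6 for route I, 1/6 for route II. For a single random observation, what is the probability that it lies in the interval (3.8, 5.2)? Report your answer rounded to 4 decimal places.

0.4785

Conditional on each route, P(3.8 < X < 5.2): I: 0.531899; II: 0.211656.
By total probability, P(3.8 < X < 5.2) = 0.833333·0.531899 + 0.166667·0.211656 = 0.478525.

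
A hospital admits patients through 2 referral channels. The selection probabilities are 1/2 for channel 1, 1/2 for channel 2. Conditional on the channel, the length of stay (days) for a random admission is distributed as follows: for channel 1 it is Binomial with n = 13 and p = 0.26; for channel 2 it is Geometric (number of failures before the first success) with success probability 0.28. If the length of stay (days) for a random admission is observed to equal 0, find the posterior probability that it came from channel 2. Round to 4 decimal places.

0.9335

Likelihoods P(X=0 | ·): 1: 0.0199532; 2: 0.28.
Posterior ∝ prior × likelihood. Numerator for 2: 0.5·0.28 = 0.14.
Normalizing constant: 0.5·0.0199532 + 0.5·0.28 = 0.149977.
P(2 | observation) = 0.14 / 0.149977 = 0.933479.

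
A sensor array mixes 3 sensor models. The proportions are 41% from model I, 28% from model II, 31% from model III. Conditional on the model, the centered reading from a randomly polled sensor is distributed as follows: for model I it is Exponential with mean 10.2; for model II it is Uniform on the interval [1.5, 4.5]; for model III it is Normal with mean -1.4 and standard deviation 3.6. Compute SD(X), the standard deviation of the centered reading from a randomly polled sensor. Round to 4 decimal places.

Per component, I: μ=10.2, E[X²]=208.08; II: μ=3, E[X²]=9.75; III: μ=-1.4, E[X²]=14.92.
E[X] = 0.41·10.2 + 0.28·3 + 0.31·-1.4 = 4.588.
E[X²] = 0.41·208.08 + 0.28·9.75 + 0.31·14.92 = 92.668.
Var(X) = E[X²] − (E[X])² = 92.668 − 21.0497 = 71.6183.
SD(X) = √71.6183 = 8.46276.

8.4628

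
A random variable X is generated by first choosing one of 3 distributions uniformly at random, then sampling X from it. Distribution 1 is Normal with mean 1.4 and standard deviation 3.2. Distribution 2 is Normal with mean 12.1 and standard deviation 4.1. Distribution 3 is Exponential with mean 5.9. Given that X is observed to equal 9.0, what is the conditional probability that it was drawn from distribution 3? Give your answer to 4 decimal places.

Likelihoods f(9.0 | ·): 1: 0.00742872; 2: 0.0731117; 3: 0.0368693.
Posterior ∝ prior × likelihood. Numerator for 3: 0.333333·0.0368693 = 0.0122898.
Normalizing constant: 0.333333·0.00742872 + 0.333333·0.0731117 + 0.333333·0.0368693 = 0.0391366.
P(3 | observation) = 0.0122898 / 0.0391366 = 0.314023.

0.3140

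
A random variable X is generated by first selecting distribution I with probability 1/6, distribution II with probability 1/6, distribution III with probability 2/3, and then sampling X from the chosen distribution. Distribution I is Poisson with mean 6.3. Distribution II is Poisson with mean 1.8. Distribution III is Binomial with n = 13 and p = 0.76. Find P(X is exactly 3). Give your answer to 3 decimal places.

0.040

Conditional on each component, P(X = 3): I: 0.0765271; II: 0.160671; III: 7.96011e-05.
By total probability, P(X = 3) = 0.166667·0.0765271 + 0.166667·0.160671 + 0.666667·7.96011e-05 = 0.039586.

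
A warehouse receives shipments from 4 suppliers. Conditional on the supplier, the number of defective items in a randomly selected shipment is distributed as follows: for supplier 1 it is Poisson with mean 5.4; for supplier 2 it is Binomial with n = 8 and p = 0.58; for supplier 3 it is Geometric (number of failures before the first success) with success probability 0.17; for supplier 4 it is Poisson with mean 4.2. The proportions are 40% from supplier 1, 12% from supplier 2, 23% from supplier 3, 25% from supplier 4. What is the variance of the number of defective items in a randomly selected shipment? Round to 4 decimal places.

Per component, 1: μ=5.4, E[X²]=34.56; 2: μ=4.64, E[X²]=23.4784; 3: μ=4.88235, E[X²]=52.5571; 4: μ=4.2, E[X²]=21.84.
E[X] = 0.4·5.4 + 0.12·4.64 + 0.23·4.88235 + 0.25·4.2 = 4.88974.
E[X²] = 0.4·34.56 + 0.12·23.4784 + 0.23·52.5571 + 0.25·21.84 = 34.1895.
Var(X) = E[X²] − (E[X])² = 34.1895 − 23.9096 = 10.28.

10.2800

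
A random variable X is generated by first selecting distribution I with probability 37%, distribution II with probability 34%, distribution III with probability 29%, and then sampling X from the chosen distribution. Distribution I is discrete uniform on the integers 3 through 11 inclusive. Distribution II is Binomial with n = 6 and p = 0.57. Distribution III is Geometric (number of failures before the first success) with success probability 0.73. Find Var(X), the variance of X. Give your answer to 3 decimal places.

Per component, I: μ=7, E[X²]=55.6667; II: μ=3.42, E[X²]=13.167; III: μ=0.369863, E[X²]=0.64346.
E[X] = 0.37·7 + 0.34·3.42 + 0.29·0.369863 = 3.86006.
E[X²] = 0.37·55.6667 + 0.34·13.167 + 0.29·0.64346 = 25.2601.
Var(X) = E[X²] − (E[X])² = 25.2601 − 14.9001 = 10.36.

10.360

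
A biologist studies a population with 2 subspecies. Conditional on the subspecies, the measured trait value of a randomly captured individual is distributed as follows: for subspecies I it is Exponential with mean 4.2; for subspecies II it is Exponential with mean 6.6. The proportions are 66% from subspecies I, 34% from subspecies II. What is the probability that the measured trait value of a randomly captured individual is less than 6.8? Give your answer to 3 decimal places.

0.748

Conditional on each subspecies, P(X < 6.8): I: 0.801913; II: 0.643101.
By total probability, P(X < 6.8) = 0.66·0.801913 + 0.34·0.643101 = 0.747917.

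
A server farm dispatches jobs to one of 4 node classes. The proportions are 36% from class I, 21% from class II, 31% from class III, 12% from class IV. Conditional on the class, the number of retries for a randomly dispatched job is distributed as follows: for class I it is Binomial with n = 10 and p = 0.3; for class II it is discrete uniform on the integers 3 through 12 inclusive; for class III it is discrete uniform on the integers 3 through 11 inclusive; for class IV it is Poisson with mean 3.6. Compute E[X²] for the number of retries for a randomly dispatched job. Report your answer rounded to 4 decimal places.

36.7849

For each component E[X²] = Var + (mean)², giving I: 11.1; II: 64.5; III: 55.6667; IV: 16.56.
Overall E[X²] = 0.36·11.1 + 0.21·64.5 + 0.31·55.6667 + 0.12·16.56 = 36.7849.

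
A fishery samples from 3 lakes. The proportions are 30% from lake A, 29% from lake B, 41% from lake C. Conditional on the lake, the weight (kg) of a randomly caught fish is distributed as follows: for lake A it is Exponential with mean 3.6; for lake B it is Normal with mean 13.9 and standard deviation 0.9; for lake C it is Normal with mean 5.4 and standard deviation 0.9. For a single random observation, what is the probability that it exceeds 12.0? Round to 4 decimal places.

Conditional on each lake, P(X > 12.0): A: 0.035674; B: 0.982619; C: 1.12244e-13.
By total probability, P(X > 12.0) = 0.3·0.035674 + 0.29·0.982619 + 0.41·1.12244e-13 = 0.295662.

0.2957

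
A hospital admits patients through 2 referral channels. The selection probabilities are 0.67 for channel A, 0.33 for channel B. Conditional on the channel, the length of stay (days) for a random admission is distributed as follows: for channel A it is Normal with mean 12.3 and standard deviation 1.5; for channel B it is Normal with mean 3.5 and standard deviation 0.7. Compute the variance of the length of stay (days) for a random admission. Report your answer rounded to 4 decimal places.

18.7912

Per component, A: μ=12.3, E[X²]=153.54; B: μ=3.5, E[X²]=12.74.
E[X] = 0.67·12.3 + 0.33·3.5 = 9.396.
E[X²] = 0.67·153.54 + 0.33·12.74 = 107.076.
Var(X) = E[X²] − (E[X])² = 107.076 − 88.2848 = 18.7912.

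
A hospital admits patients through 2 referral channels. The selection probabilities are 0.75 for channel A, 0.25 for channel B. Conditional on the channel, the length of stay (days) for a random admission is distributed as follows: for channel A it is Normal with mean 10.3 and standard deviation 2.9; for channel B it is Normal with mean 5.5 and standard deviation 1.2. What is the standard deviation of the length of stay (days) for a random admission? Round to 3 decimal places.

3.315

Per component, A: μ=10.3, E[X²]=114.5; B: μ=5.5, E[X²]=31.69.
E[X] = 0.75·10.3 + 0.25·5.5 = 9.1.
E[X²] = 0.75·114.5 + 0.25·31.69 = 93.7975.
Var(X) = E[X²] − (E[X])² = 93.7975 − 82.81 = 10.9875.
SD(X) = √10.9875 = 3.31474.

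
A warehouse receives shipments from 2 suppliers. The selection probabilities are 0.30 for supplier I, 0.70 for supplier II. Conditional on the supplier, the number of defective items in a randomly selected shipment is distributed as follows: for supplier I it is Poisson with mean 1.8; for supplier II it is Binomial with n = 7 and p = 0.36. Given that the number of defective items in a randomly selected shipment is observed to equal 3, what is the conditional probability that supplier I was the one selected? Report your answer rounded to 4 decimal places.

0.2009

Likelihoods P(X=3 | ·): I: 0.160671; II: 0.273965.
Posterior ∝ prior × likelihood. Numerator for I: 0.3·0.160671 = 0.0482012.
Normalizing constant: 0.3·0.160671 + 0.7·0.273965 = 0.239977.
P(I | observation) = 0.0482012 / 0.239977 = 0.200858.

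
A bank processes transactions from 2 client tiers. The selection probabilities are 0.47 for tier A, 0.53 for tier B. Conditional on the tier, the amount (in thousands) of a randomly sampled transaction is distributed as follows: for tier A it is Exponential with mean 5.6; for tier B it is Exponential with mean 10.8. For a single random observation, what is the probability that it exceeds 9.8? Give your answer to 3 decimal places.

0.296

Conditional on each tier, P(X > 9.8): A: 0.173774; B: 0.403569.
By total probability, P(X > 9.8) = 0.47·0.173774 + 0.53·0.403569 = 0.295565.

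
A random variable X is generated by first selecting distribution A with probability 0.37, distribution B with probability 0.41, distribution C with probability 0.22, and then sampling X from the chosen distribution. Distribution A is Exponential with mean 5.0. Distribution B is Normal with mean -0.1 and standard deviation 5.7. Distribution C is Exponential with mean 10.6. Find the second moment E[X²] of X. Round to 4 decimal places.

81.2634

For each component E[X²] = Var + (mean)², giving A: 50; B: 32.5; C: 224.72.
Overall E[X²] = 0.37·50 + 0.41·32.5 + 0.22·224.72 = 81.2634.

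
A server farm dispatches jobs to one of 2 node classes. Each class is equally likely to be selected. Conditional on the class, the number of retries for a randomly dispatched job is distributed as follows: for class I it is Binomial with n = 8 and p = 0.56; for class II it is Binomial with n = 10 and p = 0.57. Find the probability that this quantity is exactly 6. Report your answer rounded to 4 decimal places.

Conditional on each class, P(X = 6): I: 0.167183; II: 0.246231.
By total probability, P(X = 6) = 0.5·0.167183 + 0.5·0.246231 = 0.206707.

0.2067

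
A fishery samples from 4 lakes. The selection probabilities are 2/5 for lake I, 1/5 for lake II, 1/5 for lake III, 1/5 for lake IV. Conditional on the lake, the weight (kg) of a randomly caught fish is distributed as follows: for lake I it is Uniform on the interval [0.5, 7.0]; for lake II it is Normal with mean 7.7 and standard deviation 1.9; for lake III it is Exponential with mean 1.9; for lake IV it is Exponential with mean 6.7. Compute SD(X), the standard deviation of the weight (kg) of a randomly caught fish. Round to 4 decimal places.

4.0442

Per component, I: μ=3.75, E[X²]=17.5833; II: μ=7.7, E[X²]=62.9; III: μ=1.9, E[X²]=7.22; IV: μ=6.7, E[X²]=89.78.
E[X] = 0.4·3.75 + 0.2·7.7 + 0.2·1.9 + 0.2·6.7 = 4.76.
E[X²] = 0.4·17.5833 + 0.2·62.9 + 0.2·7.22 + 0.2·89.78 = 39.0133.
Var(X) = E[X²] − (E[X])² = 39.0133 − 22.6576 = 16.3557.
SD(X) = √16.3557 = 4.04422.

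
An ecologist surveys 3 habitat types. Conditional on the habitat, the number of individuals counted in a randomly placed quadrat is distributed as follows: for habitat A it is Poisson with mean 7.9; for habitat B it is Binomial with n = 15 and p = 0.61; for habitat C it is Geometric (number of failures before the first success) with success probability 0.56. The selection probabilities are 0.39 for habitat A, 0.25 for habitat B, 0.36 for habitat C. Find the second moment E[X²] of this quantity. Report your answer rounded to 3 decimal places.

49.971

For each component E[X²] = Var + (mean)², giving A: 70.31; B: 87.291; C: 2.02041.
Overall E[X²] = 0.39·70.31 + 0.25·87.291 + 0.36·2.02041 = 49.971.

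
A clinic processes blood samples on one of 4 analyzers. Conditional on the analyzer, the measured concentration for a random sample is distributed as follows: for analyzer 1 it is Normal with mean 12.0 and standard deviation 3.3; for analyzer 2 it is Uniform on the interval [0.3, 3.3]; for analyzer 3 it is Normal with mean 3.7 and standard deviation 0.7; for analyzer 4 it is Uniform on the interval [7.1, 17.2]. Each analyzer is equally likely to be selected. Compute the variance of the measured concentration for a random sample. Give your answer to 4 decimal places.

27.3507

Per component, 1: μ=12, E[X²]=154.89; 2: μ=1.8, E[X²]=3.99; 3: μ=3.7, E[X²]=14.18; 4: μ=12.15, E[X²]=156.123.
E[X] = 0.25·12 + 0.25·1.8 + 0.25·3.7 + 0.25·12.15 = 7.4125.
E[X²] = 0.25·154.89 + 0.25·3.99 + 0.25·14.18 + 0.25·156.123 = 82.2958.
Var(X) = E[X²] − (E[X])² = 82.2958 − 54.9452 = 27.3507.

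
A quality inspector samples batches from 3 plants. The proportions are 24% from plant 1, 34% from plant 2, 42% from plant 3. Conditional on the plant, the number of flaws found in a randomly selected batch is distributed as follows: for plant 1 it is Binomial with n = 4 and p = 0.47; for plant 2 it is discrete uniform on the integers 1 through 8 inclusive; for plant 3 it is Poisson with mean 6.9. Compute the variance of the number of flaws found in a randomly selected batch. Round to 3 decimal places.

8.845

Per component, 1: μ=1.88, E[X²]=4.5308; 2: μ=4.5, E[X²]=25.5; 3: μ=6.9, E[X²]=54.51.
E[X] = 0.24·1.88 + 0.34·4.5 + 0.42·6.9 = 4.8792.
E[X²] = 0.24·4.5308 + 0.34·25.5 + 0.42·54.51 = 32.6516.
Var(X) = E[X²] − (E[X])² = 32.6516 − 23.8066 = 8.845.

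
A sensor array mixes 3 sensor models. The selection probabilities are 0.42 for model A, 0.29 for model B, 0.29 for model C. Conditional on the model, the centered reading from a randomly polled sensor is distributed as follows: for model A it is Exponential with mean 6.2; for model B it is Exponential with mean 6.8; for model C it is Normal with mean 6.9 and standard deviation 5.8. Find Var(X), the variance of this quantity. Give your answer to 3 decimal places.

39.414

Per component, A: μ=6.2, E[X²]=76.88; B: μ=6.8, E[X²]=92.48; C: μ=6.9, E[X²]=81.25.
E[X] = 0.42·6.2 + 0.29·6.8 + 0.29·6.9 = 6.577.
E[X²] = 0.42·76.88 + 0.29·92.48 + 0.29·81.25 = 82.6713.
Var(X) = E[X²] − (E[X])² = 82.6713 − 43.2569 = 39.4144.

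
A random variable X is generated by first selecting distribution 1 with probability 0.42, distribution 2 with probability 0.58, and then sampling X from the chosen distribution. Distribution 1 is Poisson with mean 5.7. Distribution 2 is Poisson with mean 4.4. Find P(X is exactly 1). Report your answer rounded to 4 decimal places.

0.0393

Conditional on each component, P(X = 1): 1: 0.019072; 2: 0.0540203.
By total probability, P(X = 1) = 0.42·0.019072 + 0.58·0.0540203 = 0.039342.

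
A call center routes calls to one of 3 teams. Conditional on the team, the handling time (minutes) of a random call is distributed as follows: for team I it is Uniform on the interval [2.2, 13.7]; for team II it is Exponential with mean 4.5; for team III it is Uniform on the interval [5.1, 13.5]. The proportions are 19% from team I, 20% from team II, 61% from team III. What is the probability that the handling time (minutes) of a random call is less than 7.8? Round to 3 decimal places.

0.453

Conditional on each team, P(X < 7.8): I: 0.486957; II: 0.823306; III: 0.321429.
By total probability, P(X < 7.8) = 0.19·0.486957 + 0.2·0.823306 + 0.61·0.321429 = 0.453254.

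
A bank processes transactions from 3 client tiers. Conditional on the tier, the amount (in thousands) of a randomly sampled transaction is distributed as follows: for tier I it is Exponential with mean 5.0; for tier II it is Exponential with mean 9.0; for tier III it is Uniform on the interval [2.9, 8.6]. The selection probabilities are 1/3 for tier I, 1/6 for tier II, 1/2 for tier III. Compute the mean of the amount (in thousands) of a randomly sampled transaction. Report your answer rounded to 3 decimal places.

Component means — I: 5; II: 9; III: 5.75.
E[X] = 0.333333·5 + 0.166667·9 + 0.5·5.75 = 6.04167.

6.042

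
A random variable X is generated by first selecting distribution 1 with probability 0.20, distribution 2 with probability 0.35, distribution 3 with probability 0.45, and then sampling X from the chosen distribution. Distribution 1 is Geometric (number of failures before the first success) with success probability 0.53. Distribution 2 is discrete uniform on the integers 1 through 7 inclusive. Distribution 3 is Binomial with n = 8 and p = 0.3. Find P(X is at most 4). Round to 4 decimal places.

Conditional on each component, P(X ≤ 4): 1: 0.977065; 2: 0.571429; 3: 0.942032.
By total probability, P(X ≤ 4) = 0.2·0.977065 + 0.35·0.571429 + 0.45·0.942032 = 0.819328.

0.8193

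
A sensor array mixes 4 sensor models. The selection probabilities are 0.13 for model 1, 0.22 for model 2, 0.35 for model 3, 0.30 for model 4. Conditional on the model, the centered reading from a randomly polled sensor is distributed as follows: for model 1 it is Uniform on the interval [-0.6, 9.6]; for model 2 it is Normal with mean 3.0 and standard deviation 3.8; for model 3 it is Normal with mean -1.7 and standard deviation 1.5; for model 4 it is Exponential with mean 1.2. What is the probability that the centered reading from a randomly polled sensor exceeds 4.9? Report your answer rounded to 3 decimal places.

Conditional on each model, P(X > 4.9): 1: 0.460784; 2: 0.308538; 3: 5.41254e-06; 4: 0.0168512.
By total probability, P(X > 4.9) = 0.13·0.460784 + 0.22·0.308538 + 0.35·5.41254e-06 + 0.3·0.0168512 = 0.132837.

0.133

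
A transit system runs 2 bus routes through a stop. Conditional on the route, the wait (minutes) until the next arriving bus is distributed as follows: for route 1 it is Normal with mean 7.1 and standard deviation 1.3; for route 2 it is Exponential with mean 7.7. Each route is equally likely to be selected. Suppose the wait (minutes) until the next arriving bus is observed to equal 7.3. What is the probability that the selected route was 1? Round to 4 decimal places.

0.8577

Likelihoods f(7.3 | ·): 1: 0.303268; 2: 0.050324.
Posterior ∝ prior × likelihood. Numerator for 1: 0.5·0.303268 = 0.151634.
Normalizing constant: 0.5·0.303268 + 0.5·0.050324 = 0.176796.
P(1 | observation) = 0.151634 / 0.176796 = 0.857678.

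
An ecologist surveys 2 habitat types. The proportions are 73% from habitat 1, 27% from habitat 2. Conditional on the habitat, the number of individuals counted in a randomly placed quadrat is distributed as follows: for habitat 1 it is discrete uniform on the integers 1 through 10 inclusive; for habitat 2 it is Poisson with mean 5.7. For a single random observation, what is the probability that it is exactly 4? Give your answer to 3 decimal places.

0.113

Conditional on each habitat, P(X = 4): 1: 0.1; 2: 0.147167.
By total probability, P(X = 4) = 0.73·0.1 + 0.27·0.147167 = 0.112735.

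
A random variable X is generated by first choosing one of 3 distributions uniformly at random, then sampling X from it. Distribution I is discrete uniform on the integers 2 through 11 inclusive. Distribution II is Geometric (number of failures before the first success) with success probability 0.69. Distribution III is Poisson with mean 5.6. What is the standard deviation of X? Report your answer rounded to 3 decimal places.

3.455

Per component, I: μ=6.5, E[X²]=50.5; II: μ=0.449275, E[X²]=0.852972; III: μ=5.6, E[X²]=36.96.
E[X] = 0.333333·6.5 + 0.333333·0.449275 + 0.333333·5.6 = 4.18309.
E[X²] = 0.333333·50.5 + 0.333333·0.852972 + 0.333333·36.96 = 29.4377.
Var(X) = E[X²] − (E[X])² = 29.4377 − 17.4983 = 11.9394.
SD(X) = √11.9394 = 3.45534.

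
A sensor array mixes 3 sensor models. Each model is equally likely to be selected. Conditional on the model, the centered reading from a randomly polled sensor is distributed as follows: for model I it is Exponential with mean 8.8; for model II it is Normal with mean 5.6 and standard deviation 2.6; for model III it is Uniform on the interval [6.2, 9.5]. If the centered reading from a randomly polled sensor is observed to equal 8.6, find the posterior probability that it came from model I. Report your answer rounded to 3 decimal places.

Likelihoods f(8.6 | ·): I: 0.0427655; II: 0.0788561; III: 0.30303.
Posterior ∝ prior × likelihood. Numerator for I: 0.333333·0.0427655 = 0.0142552.
Normalizing constant: 0.333333·0.0427655 + 0.333333·0.0788561 + 0.333333·0.30303 = 0.141551.
P(I | observation) = 0.0142552 / 0.141551 = 0.100707.

0.101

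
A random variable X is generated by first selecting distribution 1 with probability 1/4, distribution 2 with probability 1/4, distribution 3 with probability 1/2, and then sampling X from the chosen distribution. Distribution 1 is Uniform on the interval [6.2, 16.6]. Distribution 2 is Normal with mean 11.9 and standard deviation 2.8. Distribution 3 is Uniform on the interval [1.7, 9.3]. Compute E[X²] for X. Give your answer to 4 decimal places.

For each component E[X²] = Var + (mean)², giving 1: 138.973; 2: 149.45; 3: 35.0633.
Overall E[X²] = 0.25·138.973 + 0.25·149.45 + 0.5·35.0633 = 89.6375.

89.6375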